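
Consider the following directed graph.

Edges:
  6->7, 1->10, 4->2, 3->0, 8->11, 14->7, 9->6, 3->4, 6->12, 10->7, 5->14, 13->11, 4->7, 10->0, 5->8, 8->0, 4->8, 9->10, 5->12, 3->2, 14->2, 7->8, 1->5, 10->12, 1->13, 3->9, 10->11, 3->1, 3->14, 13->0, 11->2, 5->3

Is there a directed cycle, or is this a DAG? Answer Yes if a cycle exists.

DFS with white/gray/black marking, starting from 8:
8 gray
  11 gray
    2 gray
    2 black
  11 black
  0 gray
  0 black
8 black
1 gray
  5 gray
    12 gray
    12 black
    3 gray
      9 gray
        6 gray
          6→12: 12 black — skip
          7 gray
            7→8: 8 black — skip
          7 black
        6 black
        10 gray
          10→7: 7 black — skip
          10→11: 11 black — skip
          10→12: 12 black — skip
          10→0: 0 black — skip
        10 black
      9 black
      14 gray
        14→7: 7 black — skip
        14→2: 2 black — skip
      14 black
      4 gray
        4→8: 8 black — skip
        4→7: 7 black — skip
        4→2: 2 black — skip
      4 black
      3→0: 0 black — skip
      3→1: 1 is gray → back edge
Back edge found, so a cycle exists: 1 → 5 → 3 → 1.

Yes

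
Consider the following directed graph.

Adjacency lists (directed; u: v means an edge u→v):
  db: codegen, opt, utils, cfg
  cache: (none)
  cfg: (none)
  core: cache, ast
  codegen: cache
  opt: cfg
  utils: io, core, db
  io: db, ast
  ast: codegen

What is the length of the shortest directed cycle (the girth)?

For each vertex v, BFS finds the shortest path from v back to v.
The shortest such closed walk is utils → db → utils, length 2.

2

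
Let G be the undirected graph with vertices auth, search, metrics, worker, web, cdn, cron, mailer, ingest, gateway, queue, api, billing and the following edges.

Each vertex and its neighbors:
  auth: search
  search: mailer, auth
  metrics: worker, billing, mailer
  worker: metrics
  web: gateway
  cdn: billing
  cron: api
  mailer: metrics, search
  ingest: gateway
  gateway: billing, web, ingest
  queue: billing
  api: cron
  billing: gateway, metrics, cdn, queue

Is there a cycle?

No

DFS, tracking each vertex's parent; an edge to a visited non-parent vertex closes a cycle.
Start from billing:
visit billing (parent –)
  visit gateway (parent billing)
    gateway–billing: parent, skip
    visit web (parent gateway)
      web–gateway: parent, skip
    visit ingest (parent gateway)
      ingest–gateway: parent, skip
  visit metrics (parent billing)
    visit worker (parent metrics)
      worker–metrics: parent, skip
    metrics–billing: parent, skip
    visit mailer (parent metrics)
      mailer–metrics: parent, skip
      visit search (parent mailer)
        search–mailer: parent, skip
        visit auth (parent search)
          auth–search: parent, skip
  visit cdn (parent billing)
    cdn–billing: parent, skip
  visit queue (parent billing)
    queue–billing: parent, skip
visit cron (parent –)
  visit api (parent cron)
    api–cron: parent, skip
No non-parent visited neighbor found — the graph is a forest.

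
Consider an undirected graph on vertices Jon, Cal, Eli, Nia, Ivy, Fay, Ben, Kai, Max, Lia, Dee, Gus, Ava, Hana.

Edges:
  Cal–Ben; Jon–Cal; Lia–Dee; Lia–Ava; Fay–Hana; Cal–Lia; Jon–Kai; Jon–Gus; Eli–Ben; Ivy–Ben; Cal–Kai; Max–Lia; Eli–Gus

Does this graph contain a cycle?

Yes

DFS, tracking each vertex's parent; an edge to a visited non-parent vertex closes a cycle.
Start from Jon:
visit Jon (parent –)
  visit Gus (parent Jon)
    visit Eli (parent Gus)
      Eli–Gus: parent, skip
      visit Ben (parent Eli)
        Ben–Eli: parent, skip
        visit Cal (parent Ben)
          Cal–Ben: parent, skip
          Cal–Jon: Jon visited and ≠ parent → cycle
Cycle: Jon – Gus – Eli – Ben – Cal – Jon.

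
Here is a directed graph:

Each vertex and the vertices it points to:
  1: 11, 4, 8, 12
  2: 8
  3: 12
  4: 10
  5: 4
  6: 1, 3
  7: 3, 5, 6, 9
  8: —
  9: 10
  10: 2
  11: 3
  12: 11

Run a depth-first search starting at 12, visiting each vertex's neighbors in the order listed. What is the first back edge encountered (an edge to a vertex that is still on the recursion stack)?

DFS from 12 (visiting each vertex's neighbors in the order listed); mark gray on enter, black on exit:
12 gray
  11 gray
    3 gray
      3→12: 12 is gray → back edge
First back edge: 3 → 12.

3→12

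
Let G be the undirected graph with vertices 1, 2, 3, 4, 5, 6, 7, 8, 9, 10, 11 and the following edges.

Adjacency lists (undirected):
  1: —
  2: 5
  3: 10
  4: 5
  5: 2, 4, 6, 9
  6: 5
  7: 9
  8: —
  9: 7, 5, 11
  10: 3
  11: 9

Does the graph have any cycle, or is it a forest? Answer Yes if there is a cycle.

No

DFS, tracking each vertex's parent; an edge to a visited non-parent vertex closes a cycle.
Start from 10:
visit 10 (parent –)
  visit 3 (parent 10)
    3–10: parent, skip
visit 1 (parent –)
visit 2 (parent –)
  visit 5 (parent 2)
    5–2: parent, skip
    visit 4 (parent 5)
      4–5: parent, skip
    visit 6 (parent 5)
      6–5: parent, skip
    visit 9 (parent 5)
      visit 7 (parent 9)
        7–9: parent, skip
      9–5: parent, skip
      visit 11 (parent 9)
        11–9: parent, skip
visit 8 (parent –)
No non-parent visited neighbor found — the graph is a forest.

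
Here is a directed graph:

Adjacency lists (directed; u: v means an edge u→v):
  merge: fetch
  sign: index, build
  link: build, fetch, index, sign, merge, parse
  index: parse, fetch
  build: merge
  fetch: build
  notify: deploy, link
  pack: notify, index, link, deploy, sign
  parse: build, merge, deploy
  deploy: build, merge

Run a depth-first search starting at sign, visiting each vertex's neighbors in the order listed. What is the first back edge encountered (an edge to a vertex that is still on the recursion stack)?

fetch->build

DFS from sign (visiting each vertex's neighbors in the order listed); mark gray on enter, black on exit:
sign gray
  index gray
    parse gray
      build gray
        merge gray
          fetch gray
            fetch→build: build is gray → back edge
First back edge: fetch → build.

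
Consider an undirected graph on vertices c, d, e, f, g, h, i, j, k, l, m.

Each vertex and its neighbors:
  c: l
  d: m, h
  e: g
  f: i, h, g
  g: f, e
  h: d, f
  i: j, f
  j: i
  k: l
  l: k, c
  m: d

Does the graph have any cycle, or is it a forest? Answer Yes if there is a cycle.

DFS, tracking each vertex's parent; an edge to a visited non-parent vertex closes a cycle.
Start from c:
visit c (parent –)
  visit l (parent c)
    visit k (parent l)
      k–l: parent, skip
    l–c: parent, skip
visit d (parent –)
  visit m (parent d)
    m–d: parent, skip
  visit h (parent d)
    h–d: parent, skip
    visit f (parent h)
      visit i (parent f)
        visit j (parent i)
          j–i: parent, skip
        i–f: parent, skip
      f–h: parent, skip
      visit g (parent f)
        g–f: parent, skip
        visit e (parent g)
          e–g: parent, skip
No non-parent visited neighbor found — the graph is a forest.

No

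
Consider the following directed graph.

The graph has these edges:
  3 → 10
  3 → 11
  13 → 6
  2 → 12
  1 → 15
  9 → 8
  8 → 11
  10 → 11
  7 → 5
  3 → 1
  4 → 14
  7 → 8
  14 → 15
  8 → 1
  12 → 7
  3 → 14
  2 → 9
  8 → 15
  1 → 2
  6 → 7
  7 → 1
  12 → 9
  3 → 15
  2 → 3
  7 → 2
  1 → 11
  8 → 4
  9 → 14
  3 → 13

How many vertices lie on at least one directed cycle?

A vertex is on a directed cycle iff it belongs to a strongly connected component of size ≥ 2 (or has a self-loop).
The vertices on cycles are {1, 2, 3, 6, 7, 8, 9, 12, 13} — 9 in total.

9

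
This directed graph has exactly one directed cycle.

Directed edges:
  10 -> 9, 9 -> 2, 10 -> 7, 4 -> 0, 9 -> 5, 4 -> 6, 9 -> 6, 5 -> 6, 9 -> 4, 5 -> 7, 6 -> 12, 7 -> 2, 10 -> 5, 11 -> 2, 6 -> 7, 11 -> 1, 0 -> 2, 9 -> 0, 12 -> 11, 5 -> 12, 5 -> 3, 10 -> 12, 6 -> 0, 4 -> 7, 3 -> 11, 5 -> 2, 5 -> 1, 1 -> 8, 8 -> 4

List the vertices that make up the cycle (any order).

1, 4, 6, 8, 11, 12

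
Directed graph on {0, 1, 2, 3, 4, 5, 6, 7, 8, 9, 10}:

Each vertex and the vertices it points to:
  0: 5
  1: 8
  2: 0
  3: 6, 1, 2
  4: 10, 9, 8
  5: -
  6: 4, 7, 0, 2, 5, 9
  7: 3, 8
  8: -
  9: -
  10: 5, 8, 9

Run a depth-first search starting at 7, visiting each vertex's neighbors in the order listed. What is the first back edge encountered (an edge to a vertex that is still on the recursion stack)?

6→7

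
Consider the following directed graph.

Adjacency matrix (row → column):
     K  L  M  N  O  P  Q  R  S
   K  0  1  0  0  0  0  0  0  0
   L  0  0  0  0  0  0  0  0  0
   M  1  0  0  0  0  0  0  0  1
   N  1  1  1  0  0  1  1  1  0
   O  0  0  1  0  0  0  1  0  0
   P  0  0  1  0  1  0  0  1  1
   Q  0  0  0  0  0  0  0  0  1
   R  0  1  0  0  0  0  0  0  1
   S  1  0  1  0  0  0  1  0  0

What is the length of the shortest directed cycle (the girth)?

2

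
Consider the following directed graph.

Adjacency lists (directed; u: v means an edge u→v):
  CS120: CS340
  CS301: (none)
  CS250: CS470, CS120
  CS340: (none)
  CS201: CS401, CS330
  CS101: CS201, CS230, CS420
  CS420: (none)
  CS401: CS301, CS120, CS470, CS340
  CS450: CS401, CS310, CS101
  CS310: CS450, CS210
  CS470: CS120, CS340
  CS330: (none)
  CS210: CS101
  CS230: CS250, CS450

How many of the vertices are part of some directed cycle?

5

A vertex is on a directed cycle iff it belongs to a strongly connected component of size ≥ 2 (or has a self-loop).
The vertices on cycles are {CS101, CS210, CS230, CS310, CS450} — 5 in total.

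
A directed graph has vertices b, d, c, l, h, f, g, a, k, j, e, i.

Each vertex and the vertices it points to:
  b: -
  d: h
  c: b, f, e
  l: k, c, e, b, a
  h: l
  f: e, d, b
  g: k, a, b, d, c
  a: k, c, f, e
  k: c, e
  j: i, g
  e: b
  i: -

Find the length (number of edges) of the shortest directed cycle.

5

For each vertex v, BFS finds the shortest path from v back to v.
The shortest such closed walk is d → h → l → c → f → d, length 5.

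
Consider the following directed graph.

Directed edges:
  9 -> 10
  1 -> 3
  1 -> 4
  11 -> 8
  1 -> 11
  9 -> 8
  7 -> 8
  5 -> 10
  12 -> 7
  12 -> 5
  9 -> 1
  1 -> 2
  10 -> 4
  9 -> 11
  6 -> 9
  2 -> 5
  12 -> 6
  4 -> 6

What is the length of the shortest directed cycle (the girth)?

For each vertex v, BFS finds the shortest path from v back to v.
The shortest such closed walk is 6 → 9 → 1 → 4 → 6, length 4.

4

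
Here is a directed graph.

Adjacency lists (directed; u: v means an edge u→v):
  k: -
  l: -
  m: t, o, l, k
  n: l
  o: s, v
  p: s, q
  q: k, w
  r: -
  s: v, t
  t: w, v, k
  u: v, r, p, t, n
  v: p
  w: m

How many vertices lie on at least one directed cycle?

A vertex is on a directed cycle iff it belongs to a strongly connected component of size ≥ 2 (or has a self-loop).
The vertices on cycles are {m, o, p, q, s, t, v, w} — 8 in total.

8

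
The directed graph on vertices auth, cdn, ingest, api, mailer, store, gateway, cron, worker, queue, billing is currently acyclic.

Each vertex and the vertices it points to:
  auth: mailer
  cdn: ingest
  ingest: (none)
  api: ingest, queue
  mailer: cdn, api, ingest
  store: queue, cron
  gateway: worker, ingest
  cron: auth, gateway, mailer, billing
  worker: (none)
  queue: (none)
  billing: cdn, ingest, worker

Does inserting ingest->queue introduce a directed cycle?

Adding ingest→queue creates a cycle iff queue can already reach ingest.
Explore from queue: no path reaches ingest. The graph stays acyclic.

No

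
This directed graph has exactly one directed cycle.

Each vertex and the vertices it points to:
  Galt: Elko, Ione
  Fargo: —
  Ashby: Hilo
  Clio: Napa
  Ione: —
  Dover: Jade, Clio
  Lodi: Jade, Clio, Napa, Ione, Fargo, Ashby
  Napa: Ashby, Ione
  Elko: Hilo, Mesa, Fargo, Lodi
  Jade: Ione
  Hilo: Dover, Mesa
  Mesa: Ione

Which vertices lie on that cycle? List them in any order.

DFS with gray/black marking from Ashby:
Ashby gray
  Hilo gray
    Dover gray
      Jade gray
        Ione gray
        Ione black
      Jade black
      Clio gray
        Napa gray
          Napa→Ashby: Ashby is gray → back edge
Back edge closes the cycle Ashby → Hilo → Dover → Clio → Napa → Ashby; its vertices are {Clio, Hilo, Napa, Ashby, Dover}.

Clio, Hilo, Napa, Ashby, Dover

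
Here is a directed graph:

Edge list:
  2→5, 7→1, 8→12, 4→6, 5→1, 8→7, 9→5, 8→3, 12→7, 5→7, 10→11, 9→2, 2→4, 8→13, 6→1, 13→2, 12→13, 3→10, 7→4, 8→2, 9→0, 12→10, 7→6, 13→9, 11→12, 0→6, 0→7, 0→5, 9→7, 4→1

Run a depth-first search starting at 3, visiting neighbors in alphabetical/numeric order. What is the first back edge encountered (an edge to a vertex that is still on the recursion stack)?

DFS from 3 (visiting neighbors in alphabetical/numeric order); mark gray on enter, black on exit:
3 gray
  10 gray
    11 gray
      12 gray
        7 gray
          1 gray
          1 black
          4 gray
            4→1: 1 black — skip
            6 gray
              6→1: 1 black — skip
            6 black
          4 black
          7→6: 6 black — skip
        7 black
        12→10: 10 is gray → back edge
First back edge: 12 → 10.

12→10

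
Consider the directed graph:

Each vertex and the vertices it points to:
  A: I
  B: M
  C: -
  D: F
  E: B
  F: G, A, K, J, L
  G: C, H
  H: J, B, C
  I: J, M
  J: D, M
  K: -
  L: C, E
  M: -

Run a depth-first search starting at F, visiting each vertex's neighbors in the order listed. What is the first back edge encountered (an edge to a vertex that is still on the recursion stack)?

DFS from F (visiting each vertex's neighbors in the order listed); mark gray on enter, black on exit:
F gray
  G gray
    C gray
    C black
    H gray
      J gray
        D gray
          D→F: F is gray → back edge
First back edge: D → F.

D→F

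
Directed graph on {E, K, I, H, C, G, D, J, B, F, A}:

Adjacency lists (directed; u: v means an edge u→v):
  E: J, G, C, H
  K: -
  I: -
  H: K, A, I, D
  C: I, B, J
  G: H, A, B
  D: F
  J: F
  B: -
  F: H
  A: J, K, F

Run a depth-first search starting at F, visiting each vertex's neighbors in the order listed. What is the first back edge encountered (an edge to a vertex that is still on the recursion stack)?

J->F

DFS from F (visiting each vertex's neighbors in the order listed); mark gray on enter, black on exit:
F gray
  H gray
    K gray
    K black
    A gray
      J gray
        J→F: F is gray → back edge
First back edge: J → F.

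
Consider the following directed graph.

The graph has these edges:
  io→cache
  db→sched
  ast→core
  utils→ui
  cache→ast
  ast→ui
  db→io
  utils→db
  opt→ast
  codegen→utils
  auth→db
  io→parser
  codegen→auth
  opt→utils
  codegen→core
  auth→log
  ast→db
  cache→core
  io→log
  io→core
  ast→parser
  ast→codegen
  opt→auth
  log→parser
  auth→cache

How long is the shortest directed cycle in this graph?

For each vertex v, BFS finds the shortest path from v back to v.
The shortest such closed walk is auth → cache → ast → codegen → auth, length 4.

4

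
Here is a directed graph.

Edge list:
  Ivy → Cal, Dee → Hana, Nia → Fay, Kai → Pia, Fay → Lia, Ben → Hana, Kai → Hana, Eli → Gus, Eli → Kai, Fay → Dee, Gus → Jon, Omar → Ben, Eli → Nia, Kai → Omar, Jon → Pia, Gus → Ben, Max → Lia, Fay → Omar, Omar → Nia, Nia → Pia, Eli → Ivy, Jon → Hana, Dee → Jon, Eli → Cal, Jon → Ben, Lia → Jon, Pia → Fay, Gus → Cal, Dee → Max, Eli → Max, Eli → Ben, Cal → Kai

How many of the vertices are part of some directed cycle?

A vertex is on a directed cycle iff it belongs to a strongly connected component of size ≥ 2 (or has a self-loop).
The vertices on cycles are {Dee, Fay, Jon, Lia, Max, Nia, Pia, Omar} — 8 in total.

8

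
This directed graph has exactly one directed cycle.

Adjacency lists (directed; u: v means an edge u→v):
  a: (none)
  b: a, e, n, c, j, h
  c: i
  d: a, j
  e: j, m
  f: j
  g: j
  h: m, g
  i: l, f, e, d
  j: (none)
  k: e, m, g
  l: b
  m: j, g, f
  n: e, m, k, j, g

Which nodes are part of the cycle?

DFS with gray/black marking from i:
i gray
  l gray
    b gray
      a gray
      a black
      e gray
        j gray
        j black
        m gray
          m→j: j black — skip
          g gray
            g→j: j black — skip
          g black
          f gray
            f→j: j black — skip
          f black
        m black
      e black
      n gray
        n→e: e black — skip
        n→m: m black — skip
        k gray
          k→e: e black — skip
          k→m: m black — skip
          k→g: g black — skip
        k black
        n→j: j black — skip
        n→g: g black — skip
      n black
      c gray
        c→i: i is gray → back edge
Back edge closes the cycle i → l → b → c → i; its vertices are {b, c, i, l}.

b, c, i, l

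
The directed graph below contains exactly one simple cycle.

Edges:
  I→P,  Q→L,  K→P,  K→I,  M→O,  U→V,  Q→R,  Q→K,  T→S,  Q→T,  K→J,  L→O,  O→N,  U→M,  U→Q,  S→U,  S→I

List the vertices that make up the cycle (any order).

Q, S, T, U

DFS with gray/black marking from Q:
Q gray
  L gray
    O gray
      N gray
      N black
    O black
  L black
  R gray
  R black
  T gray
    S gray
      U gray
        M gray
          M→O: O black — skip
        M black
        V gray
        V black
        U→Q: Q is gray → back edge
Back edge closes the cycle Q → T → S → U → Q; its vertices are {Q, S, T, U}.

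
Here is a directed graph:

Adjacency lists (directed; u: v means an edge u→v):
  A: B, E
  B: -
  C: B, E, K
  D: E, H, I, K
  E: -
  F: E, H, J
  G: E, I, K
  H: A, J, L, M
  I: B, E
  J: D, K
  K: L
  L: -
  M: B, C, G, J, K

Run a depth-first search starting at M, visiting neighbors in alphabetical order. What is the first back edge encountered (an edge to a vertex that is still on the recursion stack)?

DFS from M (visiting neighbors in alphabetical order); mark gray on enter, black on exit:
M gray
  B gray
  B black
  C gray
    C→B: B black — skip
    E gray
    E black
    K gray
      L gray
      L black
    K black
  C black
  G gray
    G→E: E black — skip
    I gray
      I→B: B black — skip
      I→E: E black — skip
    I black
    G→K: K black — skip
  G black
  J gray
    D gray
      D→E: E black — skip
      H gray
        A gray
          A→B: B black — skip
          A→E: E black — skip
        A black
        H→J: J is gray → back edge
First back edge: H → J.

H→J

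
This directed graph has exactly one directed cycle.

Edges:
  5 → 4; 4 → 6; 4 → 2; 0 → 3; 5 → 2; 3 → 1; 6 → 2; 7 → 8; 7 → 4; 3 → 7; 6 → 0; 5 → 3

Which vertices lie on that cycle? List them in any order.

DFS with gray/black marking from 4:
4 gray
  2 gray
  2 black
  6 gray
    6→2: 2 black — skip
    0 gray
      3 gray
        7 gray
          8 gray
          8 black
          7→4: 4 is gray → back edge
Back edge closes the cycle 4 → 6 → 0 → 3 → 7 → 4; its vertices are {0, 3, 4, 6, 7}.

0, 3, 4, 6, 7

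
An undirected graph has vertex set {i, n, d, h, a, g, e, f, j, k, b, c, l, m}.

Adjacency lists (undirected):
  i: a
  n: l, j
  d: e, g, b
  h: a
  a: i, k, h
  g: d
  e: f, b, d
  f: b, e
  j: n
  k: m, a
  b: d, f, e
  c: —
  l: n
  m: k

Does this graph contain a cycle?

Yes

DFS, tracking each vertex's parent; an edge to a visited non-parent vertex closes a cycle.
Start from g:
visit g (parent –)
  visit d (parent g)
    visit e (parent d)
      visit f (parent e)
        visit b (parent f)
          b–d: d visited and ≠ parent → cycle
Cycle: d – e – f – b – d.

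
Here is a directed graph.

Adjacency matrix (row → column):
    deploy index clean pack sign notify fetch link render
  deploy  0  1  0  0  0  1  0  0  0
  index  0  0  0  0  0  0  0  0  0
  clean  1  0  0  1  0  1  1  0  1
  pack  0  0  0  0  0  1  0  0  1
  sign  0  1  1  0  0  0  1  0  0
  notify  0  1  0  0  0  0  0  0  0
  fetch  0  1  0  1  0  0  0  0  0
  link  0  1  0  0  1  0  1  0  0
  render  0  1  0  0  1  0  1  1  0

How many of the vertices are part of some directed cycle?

A vertex is on a directed cycle iff it belongs to a strongly connected component of size ≥ 2 (or has a self-loop).
The vertices on cycles are {link, pack, sign, clean, fetch, render} — 6 in total.

6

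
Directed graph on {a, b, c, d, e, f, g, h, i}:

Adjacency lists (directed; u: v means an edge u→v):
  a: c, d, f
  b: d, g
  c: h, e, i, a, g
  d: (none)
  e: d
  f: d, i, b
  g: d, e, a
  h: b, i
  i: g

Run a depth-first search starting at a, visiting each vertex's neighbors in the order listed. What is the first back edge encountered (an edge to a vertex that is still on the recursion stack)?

DFS from a (visiting each vertex's neighbors in the order listed); mark gray on enter, black on exit:
a gray
  c gray
    h gray
      b gray
        d gray
        d black
        g gray
          g→d: d black — skip
          e gray
            e→d: d black — skip
          e black
          g→a: a is gray → back edge
First back edge: g → a.

g->a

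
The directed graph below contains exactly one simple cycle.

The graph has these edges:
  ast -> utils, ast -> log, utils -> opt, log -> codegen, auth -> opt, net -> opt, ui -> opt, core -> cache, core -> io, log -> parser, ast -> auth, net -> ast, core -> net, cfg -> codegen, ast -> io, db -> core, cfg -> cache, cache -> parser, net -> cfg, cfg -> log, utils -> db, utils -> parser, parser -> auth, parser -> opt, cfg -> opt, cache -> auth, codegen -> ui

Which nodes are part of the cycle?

db, ast, net, core, utils

DFS with gray/black marking from db:
db gray
  core gray
    io gray
    io black
    cache gray
      auth gray
        opt gray
        opt black
      auth black
      parser gray
        parser→auth: auth black — skip
        parser→opt: opt black — skip
      parser black
    cache black
    net gray
      cfg gray
        cfg→cache: cache black — skip
        cfg→opt: opt black — skip
        codegen gray
          ui gray
            ui→opt: opt black — skip
          ui black
        codegen black
        log gray
          log→parser: parser black — skip
          log→codegen: codegen black — skip
        log black
      cfg black
      ast gray
        ast→io: io black — skip
        utils gray
          utils→db: db is gray → back edge
Back edge closes the cycle db → core → net → ast → utils → db; its vertices are {db, ast, net, core, utils}.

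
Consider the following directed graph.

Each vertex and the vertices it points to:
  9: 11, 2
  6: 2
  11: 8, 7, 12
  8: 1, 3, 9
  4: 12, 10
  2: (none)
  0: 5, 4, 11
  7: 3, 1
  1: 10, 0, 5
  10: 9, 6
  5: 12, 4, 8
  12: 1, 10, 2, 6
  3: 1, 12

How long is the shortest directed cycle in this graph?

3

For each vertex v, BFS finds the shortest path from v back to v.
The shortest such closed walk is 11 → 8 → 9 → 11, length 3.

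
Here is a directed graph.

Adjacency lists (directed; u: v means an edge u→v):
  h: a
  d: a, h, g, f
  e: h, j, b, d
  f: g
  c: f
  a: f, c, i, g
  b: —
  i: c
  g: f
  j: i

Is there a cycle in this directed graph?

Yes

DFS with white/gray/black marking, starting from a:
a gray
  f gray
    g gray
      g→f: f is gray → back edge
Back edge found, so a cycle exists: f → g → f.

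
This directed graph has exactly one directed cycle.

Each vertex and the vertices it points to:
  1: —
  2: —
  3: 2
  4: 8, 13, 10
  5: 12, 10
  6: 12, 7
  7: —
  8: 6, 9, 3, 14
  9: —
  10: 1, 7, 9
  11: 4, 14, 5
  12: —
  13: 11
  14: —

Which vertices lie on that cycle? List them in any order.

DFS with gray/black marking from 11:
11 gray
  4 gray
    8 gray
      6 gray
        12 gray
        12 black
        7 gray
        7 black
      6 black
      9 gray
      9 black
      3 gray
        2 gray
        2 black
      3 black
      14 gray
      14 black
    8 black
    13 gray
      13→11: 11 is gray → back edge
Back edge closes the cycle 11 → 4 → 13 → 11; its vertices are {4, 11, 13}.

4, 11, 13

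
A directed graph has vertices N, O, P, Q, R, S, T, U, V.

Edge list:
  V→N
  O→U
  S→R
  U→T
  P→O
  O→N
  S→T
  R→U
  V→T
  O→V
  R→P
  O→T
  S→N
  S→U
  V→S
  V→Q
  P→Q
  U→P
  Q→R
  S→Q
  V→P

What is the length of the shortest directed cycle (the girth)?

3

For each vertex v, BFS finds the shortest path from v back to v.
The shortest such closed walk is V → P → O → V, length 3.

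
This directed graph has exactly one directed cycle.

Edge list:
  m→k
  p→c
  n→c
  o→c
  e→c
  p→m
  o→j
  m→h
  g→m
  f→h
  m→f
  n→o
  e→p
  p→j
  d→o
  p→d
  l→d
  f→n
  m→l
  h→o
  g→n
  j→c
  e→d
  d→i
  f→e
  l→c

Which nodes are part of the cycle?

e, f, m, p

DFS with gray/black marking from m:
m gray
  l gray
    d gray
      i gray
      i black
      o gray
        c gray
        c black
        j gray
          j→c: c black — skip
        j black
      o black
    d black
    l→c: c black — skip
  l black
  h gray
    h→o: o black — skip
  h black
  k gray
  k black
  f gray
    f→h: h black — skip
    e gray
      p gray
        p→d: d black — skip
        p→c: c black — skip
        p→m: m is gray → back edge
Back edge closes the cycle m → f → e → p → m; its vertices are {e, f, m, p}.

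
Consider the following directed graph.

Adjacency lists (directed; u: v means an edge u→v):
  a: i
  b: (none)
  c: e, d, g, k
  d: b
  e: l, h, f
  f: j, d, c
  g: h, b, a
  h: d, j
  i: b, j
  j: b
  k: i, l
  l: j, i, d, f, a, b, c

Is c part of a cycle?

c is on a cycle iff c can reach itself via ≥1 edge.
c → e → l → c — yes.

Yes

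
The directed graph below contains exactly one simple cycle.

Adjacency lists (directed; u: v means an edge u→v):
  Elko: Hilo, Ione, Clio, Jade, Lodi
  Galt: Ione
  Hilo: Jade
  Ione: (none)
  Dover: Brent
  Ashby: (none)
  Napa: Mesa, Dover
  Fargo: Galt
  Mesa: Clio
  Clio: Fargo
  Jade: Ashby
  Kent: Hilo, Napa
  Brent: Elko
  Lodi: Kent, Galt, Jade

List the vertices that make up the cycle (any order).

DFS with gray/black marking from Elko:
Elko gray
  Hilo gray
    Jade gray
      Ashby gray
      Ashby black
    Jade black
  Hilo black
  Ione gray
  Ione black
  Clio gray
    Fargo gray
      Galt gray
        Galt→Ione: Ione black — skip
      Galt black
    Fargo black
  Clio black
  Elko→Jade: Jade black — skip
  Lodi gray
    Kent gray
      Kent→Hilo: Hilo black — skip
      Napa gray
        Mesa gray
          Mesa→Clio: Clio black — skip
        Mesa black
        Dover gray
          Brent gray
            Brent→Elko: Elko is gray → back edge
Back edge closes the cycle Elko → Lodi → Kent → Napa → Dover → Brent → Elko; its vertices are {Elko, Kent, Lodi, Napa, Brent, Dover}.

Elko, Kent, Lodi, Napa, Brent, Dover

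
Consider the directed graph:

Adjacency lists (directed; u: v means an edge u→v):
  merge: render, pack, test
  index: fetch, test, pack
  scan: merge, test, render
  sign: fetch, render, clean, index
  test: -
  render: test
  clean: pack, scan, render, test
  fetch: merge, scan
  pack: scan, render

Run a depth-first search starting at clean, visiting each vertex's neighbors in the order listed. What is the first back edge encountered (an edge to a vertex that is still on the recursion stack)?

merge->pack

DFS from clean (visiting each vertex's neighbors in the order listed); mark gray on enter, black on exit:
clean gray
  pack gray
    scan gray
      merge gray
        render gray
          test gray
          test black
        render black
        merge→pack: pack is gray → back edge
First back edge: merge → pack.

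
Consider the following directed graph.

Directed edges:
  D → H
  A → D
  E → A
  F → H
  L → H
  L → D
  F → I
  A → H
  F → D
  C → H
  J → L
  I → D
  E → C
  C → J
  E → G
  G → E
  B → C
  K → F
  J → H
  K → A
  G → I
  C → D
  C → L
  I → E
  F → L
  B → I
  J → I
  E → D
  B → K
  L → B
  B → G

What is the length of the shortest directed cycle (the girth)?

For each vertex v, BFS finds the shortest path from v back to v.
The shortest such closed walk is G → E → G, length 2.

2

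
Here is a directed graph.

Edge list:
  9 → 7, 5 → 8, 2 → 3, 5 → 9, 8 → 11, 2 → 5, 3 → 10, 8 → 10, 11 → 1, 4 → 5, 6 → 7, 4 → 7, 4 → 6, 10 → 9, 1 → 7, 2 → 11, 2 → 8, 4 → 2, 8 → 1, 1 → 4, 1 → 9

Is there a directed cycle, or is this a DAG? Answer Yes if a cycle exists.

Yes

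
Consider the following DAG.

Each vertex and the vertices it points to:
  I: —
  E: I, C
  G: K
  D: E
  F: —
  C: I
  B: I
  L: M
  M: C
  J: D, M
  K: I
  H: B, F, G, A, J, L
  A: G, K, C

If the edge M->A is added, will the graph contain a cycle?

No

Adding M→A creates a cycle iff A can already reach M.
Explore from A: no path reaches M. The graph stays acyclic.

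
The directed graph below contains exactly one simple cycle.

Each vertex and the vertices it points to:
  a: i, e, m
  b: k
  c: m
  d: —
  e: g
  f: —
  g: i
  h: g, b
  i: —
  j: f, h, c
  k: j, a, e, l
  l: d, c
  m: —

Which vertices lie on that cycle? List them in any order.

DFS with gray/black marking from k:
k gray
  j gray
    f gray
    f black
    h gray
      g gray
        i gray
        i black
      g black
      b gray
        b→k: k is gray → back edge
Back edge closes the cycle k → j → h → b → k; its vertices are {b, h, j, k}.

b, h, j, k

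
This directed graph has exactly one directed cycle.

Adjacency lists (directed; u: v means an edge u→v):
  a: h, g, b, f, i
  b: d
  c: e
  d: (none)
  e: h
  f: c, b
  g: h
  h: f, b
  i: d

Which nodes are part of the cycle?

c, e, f, h

DFS with gray/black marking from f:
f gray
  c gray
    e gray
      h gray
        h→f: f is gray → back edge
Back edge closes the cycle f → c → e → h → f; its vertices are {c, e, f, h}.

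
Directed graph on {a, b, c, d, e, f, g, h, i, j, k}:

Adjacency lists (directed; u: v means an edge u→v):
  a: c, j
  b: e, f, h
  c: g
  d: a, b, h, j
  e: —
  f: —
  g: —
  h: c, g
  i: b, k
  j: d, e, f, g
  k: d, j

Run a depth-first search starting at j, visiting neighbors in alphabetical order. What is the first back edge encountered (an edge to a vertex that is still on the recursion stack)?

DFS from j (visiting neighbors in alphabetical order); mark gray on enter, black on exit:
j gray
  d gray
    a gray
      c gray
        g gray
        g black
      c black
      a→j: j is gray → back edge
First back edge: a → j.

a->j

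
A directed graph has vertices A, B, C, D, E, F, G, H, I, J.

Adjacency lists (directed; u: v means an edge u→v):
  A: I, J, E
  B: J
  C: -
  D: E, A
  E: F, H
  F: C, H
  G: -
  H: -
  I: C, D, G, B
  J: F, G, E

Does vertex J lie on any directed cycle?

J lies on a cycle iff there is a path from J back to itself.
Exploring from J, it never reaches itself; equivalently, its strongly connected component is a singleton.

No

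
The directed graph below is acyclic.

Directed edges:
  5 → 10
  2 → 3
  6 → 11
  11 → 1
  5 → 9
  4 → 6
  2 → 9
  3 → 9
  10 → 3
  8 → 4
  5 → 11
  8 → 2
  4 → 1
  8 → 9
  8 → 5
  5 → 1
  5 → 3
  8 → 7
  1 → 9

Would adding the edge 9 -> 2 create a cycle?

Adding 9→2 creates a cycle iff 2 can already reach 9.
Path from 2: 2 → 9.
So 2 → … → 9 → 2 is a cycle.

Yes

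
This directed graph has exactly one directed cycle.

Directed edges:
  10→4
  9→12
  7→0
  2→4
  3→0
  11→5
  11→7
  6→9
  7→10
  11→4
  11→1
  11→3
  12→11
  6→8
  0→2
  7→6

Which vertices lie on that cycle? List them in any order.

DFS with gray/black marking from 11:
11 gray
  3 gray
    0 gray
      2 gray
        4 gray
        4 black
      2 black
    0 black
  3 black
  11→4: 4 black — skip
  7 gray
    10 gray
      10→4: 4 black — skip
    10 black
    6 gray
      9 gray
        12 gray
          12→11: 11 is gray → back edge
Back edge closes the cycle 11 → 7 → 6 → 9 → 12 → 11; its vertices are {6, 7, 9, 11, 12}.

6, 7, 9, 11, 12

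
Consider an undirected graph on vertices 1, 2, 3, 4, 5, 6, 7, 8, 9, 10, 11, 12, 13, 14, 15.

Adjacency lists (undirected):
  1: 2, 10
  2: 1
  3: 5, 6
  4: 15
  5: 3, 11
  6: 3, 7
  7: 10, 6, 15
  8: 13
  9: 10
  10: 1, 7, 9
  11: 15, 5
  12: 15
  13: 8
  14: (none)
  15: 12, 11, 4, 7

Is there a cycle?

DFS, tracking each vertex's parent; an edge to a visited non-parent vertex closes a cycle.
Start from 3:
visit 3 (parent –)
  visit 5 (parent 3)
    5–3: parent, skip
    visit 11 (parent 5)
      visit 15 (parent 11)
        visit 12 (parent 15)
          12–15: parent, skip
        15–11: parent, skip
        visit 4 (parent 15)
          4–15: parent, skip
        visit 7 (parent 15)
          visit 10 (parent 7)
            visit 1 (parent 10)
              visit 2 (parent 1)
                2–1: parent, skip
              1–10: parent, skip
            10–7: parent, skip
            visit 9 (parent 10)
              9–10: parent, skip
          visit 6 (parent 7)
            6–3: 3 visited and ≠ parent → cycle
Cycle: 3 – 5 – 11 – 15 – 7 – 6 – 3.

Yes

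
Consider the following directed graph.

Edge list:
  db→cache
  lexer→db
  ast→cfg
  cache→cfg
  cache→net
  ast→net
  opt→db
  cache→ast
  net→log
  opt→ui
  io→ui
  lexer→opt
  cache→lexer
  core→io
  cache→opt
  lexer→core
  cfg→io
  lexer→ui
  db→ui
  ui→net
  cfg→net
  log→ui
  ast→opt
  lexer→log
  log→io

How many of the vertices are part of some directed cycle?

9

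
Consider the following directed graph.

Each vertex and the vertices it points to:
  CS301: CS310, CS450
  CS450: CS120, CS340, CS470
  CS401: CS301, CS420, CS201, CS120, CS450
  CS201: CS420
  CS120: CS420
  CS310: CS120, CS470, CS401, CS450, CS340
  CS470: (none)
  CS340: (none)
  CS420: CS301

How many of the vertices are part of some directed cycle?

7

A vertex is on a directed cycle iff it belongs to a strongly connected component of size ≥ 2 (or has a self-loop).
The vertices on cycles are {CS120, CS201, CS301, CS310, CS401, CS420, CS450} — 7 in total.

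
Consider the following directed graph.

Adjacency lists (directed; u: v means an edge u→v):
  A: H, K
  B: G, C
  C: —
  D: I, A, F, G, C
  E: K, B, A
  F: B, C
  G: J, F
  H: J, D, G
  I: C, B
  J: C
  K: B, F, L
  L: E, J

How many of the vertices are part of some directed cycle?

9

A vertex is on a directed cycle iff it belongs to a strongly connected component of size ≥ 2 (or has a self-loop).
The vertices on cycles are {A, B, D, E, F, G, H, K, L} — 9 in total.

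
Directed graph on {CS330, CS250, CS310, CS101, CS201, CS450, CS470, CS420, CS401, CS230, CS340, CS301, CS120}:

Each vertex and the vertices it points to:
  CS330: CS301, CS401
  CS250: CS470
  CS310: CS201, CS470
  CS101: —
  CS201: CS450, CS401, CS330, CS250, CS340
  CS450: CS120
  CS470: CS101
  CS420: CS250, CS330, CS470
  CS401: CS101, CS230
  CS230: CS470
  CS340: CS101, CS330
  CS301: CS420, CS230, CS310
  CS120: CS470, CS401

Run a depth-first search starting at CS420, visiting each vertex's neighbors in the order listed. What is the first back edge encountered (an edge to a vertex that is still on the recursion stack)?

DFS from CS420 (visiting each vertex's neighbors in the order listed); mark gray on enter, black on exit:
CS420 gray
  CS250 gray
    CS470 gray
      CS101 gray
      CS101 black
    CS470 black
  CS250 black
  CS330 gray
    CS301 gray
      CS301→CS420: CS420 is gray → back edge
First back edge: CS301 → CS420.

CS301→CS420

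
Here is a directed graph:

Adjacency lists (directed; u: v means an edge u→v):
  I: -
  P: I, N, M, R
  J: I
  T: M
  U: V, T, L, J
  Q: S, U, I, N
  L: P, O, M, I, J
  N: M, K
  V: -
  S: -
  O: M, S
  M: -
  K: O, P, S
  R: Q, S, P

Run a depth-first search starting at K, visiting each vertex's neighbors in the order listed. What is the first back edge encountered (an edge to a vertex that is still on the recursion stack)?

N->K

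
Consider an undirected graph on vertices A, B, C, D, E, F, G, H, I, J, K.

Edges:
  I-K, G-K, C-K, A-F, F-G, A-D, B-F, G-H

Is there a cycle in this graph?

DFS, tracking each vertex's parent; an edge to a visited non-parent vertex closes a cycle.
Start from D:
visit D (parent –)
  visit A (parent D)
    A–D: parent, skip
    visit F (parent A)
      visit B (parent F)
        B–F: parent, skip
      visit G (parent F)
        G–F: parent, skip
        visit K (parent G)
          visit I (parent K)
            I–K: parent, skip
          visit C (parent K)
            C–K: parent, skip
          K–G: parent, skip
        visit H (parent G)
          H–G: parent, skip
      F–A: parent, skip
visit E (parent –)
visit J (parent –)
No non-parent visited neighbor found — the graph is a forest.

No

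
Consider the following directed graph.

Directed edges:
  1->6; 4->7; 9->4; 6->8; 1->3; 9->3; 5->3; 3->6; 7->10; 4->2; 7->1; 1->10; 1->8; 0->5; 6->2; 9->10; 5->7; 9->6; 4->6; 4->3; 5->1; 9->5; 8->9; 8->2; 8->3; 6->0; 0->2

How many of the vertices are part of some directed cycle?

9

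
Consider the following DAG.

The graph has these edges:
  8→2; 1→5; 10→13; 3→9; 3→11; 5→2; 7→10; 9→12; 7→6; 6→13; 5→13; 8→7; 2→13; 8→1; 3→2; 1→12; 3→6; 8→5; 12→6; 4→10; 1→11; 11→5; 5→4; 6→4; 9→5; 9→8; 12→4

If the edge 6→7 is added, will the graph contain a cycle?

Yes

Adding 6→7 creates a cycle iff 7 can already reach 6.
Path from 7: 7 → 6.
So 7 → … → 6 → 7 is a cycle.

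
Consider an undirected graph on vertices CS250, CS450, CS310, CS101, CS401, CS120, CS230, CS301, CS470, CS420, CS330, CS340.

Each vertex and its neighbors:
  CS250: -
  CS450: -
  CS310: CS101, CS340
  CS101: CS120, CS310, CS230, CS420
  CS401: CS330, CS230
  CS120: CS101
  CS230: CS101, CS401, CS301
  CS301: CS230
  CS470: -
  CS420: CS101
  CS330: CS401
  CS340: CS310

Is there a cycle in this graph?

No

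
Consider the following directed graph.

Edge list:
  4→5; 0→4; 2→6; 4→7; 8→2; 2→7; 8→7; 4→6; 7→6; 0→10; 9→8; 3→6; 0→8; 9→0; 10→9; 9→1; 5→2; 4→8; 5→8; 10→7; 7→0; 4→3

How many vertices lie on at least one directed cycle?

8

A vertex is on a directed cycle iff it belongs to a strongly connected component of size ≥ 2 (or has a self-loop).
The vertices on cycles are {0, 2, 4, 5, 7, 8, 9, 10} — 8 in total.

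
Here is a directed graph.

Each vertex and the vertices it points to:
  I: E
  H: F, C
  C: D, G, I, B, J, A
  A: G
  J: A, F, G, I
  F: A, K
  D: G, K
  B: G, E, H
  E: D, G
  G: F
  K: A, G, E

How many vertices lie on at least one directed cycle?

A vertex is on a directed cycle iff it belongs to a strongly connected component of size ≥ 2 (or has a self-loop).
The vertices on cycles are {A, B, C, D, E, F, G, H, K} — 9 in total.

9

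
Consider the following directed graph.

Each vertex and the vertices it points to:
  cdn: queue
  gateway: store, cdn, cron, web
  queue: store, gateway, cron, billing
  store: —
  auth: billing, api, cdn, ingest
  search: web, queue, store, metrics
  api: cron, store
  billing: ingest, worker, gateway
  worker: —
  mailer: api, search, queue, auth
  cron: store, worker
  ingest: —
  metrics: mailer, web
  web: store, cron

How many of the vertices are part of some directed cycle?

7

A vertex is on a directed cycle iff it belongs to a strongly connected component of size ≥ 2 (or has a self-loop).
The vertices on cycles are {cdn, queue, mailer, search, billing, gateway, metrics} — 7 in total.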